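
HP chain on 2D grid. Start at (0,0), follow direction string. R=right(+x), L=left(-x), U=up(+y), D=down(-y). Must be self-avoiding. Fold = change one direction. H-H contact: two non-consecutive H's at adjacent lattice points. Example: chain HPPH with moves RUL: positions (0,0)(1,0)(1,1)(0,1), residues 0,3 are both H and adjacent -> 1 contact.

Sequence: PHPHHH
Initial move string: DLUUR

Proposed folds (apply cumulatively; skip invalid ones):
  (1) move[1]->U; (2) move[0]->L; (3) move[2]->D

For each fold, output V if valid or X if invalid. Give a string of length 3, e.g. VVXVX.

Answer: XVX

Derivation:
Initial: DLUUR -> [(0, 0), (0, -1), (-1, -1), (-1, 0), (-1, 1), (0, 1)]
Fold 1: move[1]->U => DUUUR INVALID (collision), skipped
Fold 2: move[0]->L => LLUUR VALID
Fold 3: move[2]->D => LLDUR INVALID (collision), skipped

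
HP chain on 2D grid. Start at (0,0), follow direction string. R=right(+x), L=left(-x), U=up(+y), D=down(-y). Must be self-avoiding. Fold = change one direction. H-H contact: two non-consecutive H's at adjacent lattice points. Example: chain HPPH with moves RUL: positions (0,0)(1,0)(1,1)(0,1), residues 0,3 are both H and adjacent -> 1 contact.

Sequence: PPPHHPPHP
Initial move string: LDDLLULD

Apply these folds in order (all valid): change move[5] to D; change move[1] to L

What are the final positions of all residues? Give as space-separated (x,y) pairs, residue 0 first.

Initial moves: LDDLLULD
Fold: move[5]->D => LDDLLDLD (positions: [(0, 0), (-1, 0), (-1, -1), (-1, -2), (-2, -2), (-3, -2), (-3, -3), (-4, -3), (-4, -4)])
Fold: move[1]->L => LLDLLDLD (positions: [(0, 0), (-1, 0), (-2, 0), (-2, -1), (-3, -1), (-4, -1), (-4, -2), (-5, -2), (-5, -3)])

Answer: (0,0) (-1,0) (-2,0) (-2,-1) (-3,-1) (-4,-1) (-4,-2) (-5,-2) (-5,-3)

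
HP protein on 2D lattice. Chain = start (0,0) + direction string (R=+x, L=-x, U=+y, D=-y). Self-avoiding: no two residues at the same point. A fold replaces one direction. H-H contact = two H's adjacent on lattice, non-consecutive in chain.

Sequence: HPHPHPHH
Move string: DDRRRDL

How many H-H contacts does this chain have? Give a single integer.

Answer: 1

Derivation:
Positions: [(0, 0), (0, -1), (0, -2), (1, -2), (2, -2), (3, -2), (3, -3), (2, -3)]
H-H contact: residue 4 @(2,-2) - residue 7 @(2, -3)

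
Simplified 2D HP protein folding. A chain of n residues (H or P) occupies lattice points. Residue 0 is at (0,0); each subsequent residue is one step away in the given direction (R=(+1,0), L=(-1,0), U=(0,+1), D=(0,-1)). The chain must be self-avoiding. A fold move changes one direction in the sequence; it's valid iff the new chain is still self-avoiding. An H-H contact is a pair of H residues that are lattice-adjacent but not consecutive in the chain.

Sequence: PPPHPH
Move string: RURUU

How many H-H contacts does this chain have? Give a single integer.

Answer: 0

Derivation:
Positions: [(0, 0), (1, 0), (1, 1), (2, 1), (2, 2), (2, 3)]
No H-H contacts found.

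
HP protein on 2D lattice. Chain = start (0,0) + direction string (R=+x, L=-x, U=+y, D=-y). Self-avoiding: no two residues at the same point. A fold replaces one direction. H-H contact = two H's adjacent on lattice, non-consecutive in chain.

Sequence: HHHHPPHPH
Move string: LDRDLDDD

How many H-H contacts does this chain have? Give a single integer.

Answer: 1

Derivation:
Positions: [(0, 0), (-1, 0), (-1, -1), (0, -1), (0, -2), (-1, -2), (-1, -3), (-1, -4), (-1, -5)]
H-H contact: residue 0 @(0,0) - residue 3 @(0, -1)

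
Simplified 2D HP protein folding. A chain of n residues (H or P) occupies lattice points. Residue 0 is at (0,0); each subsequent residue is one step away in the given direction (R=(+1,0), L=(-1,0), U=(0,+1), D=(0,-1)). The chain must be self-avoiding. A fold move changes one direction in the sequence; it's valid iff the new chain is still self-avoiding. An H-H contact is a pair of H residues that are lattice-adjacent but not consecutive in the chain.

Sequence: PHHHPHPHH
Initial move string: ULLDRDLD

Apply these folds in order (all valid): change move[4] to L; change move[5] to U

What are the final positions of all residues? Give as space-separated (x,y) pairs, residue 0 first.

Answer: (0,0) (0,1) (-1,1) (-2,1) (-2,0) (-3,0) (-3,1) (-4,1) (-4,0)

Derivation:
Initial moves: ULLDRDLD
Fold: move[4]->L => ULLDLDLD (positions: [(0, 0), (0, 1), (-1, 1), (-2, 1), (-2, 0), (-3, 0), (-3, -1), (-4, -1), (-4, -2)])
Fold: move[5]->U => ULLDLULD (positions: [(0, 0), (0, 1), (-1, 1), (-2, 1), (-2, 0), (-3, 0), (-3, 1), (-4, 1), (-4, 0)])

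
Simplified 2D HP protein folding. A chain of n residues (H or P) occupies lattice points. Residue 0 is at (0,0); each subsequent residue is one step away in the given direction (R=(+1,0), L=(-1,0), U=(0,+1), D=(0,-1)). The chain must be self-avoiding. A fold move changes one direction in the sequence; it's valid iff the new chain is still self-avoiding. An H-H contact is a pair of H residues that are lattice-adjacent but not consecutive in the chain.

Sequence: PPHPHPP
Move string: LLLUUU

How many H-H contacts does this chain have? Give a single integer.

Answer: 0

Derivation:
Positions: [(0, 0), (-1, 0), (-2, 0), (-3, 0), (-3, 1), (-3, 2), (-3, 3)]
No H-H contacts found.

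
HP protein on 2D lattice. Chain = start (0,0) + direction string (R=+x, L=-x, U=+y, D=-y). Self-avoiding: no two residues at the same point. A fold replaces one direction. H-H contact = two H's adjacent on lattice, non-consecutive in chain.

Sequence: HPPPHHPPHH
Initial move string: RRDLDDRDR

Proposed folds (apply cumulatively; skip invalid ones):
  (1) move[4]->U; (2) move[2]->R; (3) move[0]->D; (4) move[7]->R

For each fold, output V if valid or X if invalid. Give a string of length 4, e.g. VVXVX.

Answer: XXVV

Derivation:
Initial: RRDLDDRDR -> [(0, 0), (1, 0), (2, 0), (2, -1), (1, -1), (1, -2), (1, -3), (2, -3), (2, -4), (3, -4)]
Fold 1: move[4]->U => RRDLUDRDR INVALID (collision), skipped
Fold 2: move[2]->R => RRRLDDRDR INVALID (collision), skipped
Fold 3: move[0]->D => DRDLDDRDR VALID
Fold 4: move[7]->R => DRDLDDRRR VALID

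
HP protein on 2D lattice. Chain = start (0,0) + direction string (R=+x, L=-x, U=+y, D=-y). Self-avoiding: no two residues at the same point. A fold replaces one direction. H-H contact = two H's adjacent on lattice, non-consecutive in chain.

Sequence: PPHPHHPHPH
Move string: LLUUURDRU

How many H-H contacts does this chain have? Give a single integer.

Positions: [(0, 0), (-1, 0), (-2, 0), (-2, 1), (-2, 2), (-2, 3), (-1, 3), (-1, 2), (0, 2), (0, 3)]
H-H contact: residue 4 @(-2,2) - residue 7 @(-1, 2)

Answer: 1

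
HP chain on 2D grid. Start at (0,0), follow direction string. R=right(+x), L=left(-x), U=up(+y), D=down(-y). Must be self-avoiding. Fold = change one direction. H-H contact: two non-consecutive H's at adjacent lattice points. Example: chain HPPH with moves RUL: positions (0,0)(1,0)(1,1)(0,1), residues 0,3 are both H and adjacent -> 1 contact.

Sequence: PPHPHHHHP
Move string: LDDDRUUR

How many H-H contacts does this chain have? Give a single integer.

Positions: [(0, 0), (-1, 0), (-1, -1), (-1, -2), (-1, -3), (0, -3), (0, -2), (0, -1), (1, -1)]
H-H contact: residue 2 @(-1,-1) - residue 7 @(0, -1)

Answer: 1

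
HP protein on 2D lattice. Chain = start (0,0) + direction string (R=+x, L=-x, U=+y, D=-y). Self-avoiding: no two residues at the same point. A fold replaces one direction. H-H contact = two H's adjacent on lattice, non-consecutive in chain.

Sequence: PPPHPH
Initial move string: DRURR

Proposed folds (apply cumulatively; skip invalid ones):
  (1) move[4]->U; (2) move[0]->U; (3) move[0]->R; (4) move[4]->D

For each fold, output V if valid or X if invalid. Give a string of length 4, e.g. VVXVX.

Answer: VVVV

Derivation:
Initial: DRURR -> [(0, 0), (0, -1), (1, -1), (1, 0), (2, 0), (3, 0)]
Fold 1: move[4]->U => DRURU VALID
Fold 2: move[0]->U => URURU VALID
Fold 3: move[0]->R => RRURU VALID
Fold 4: move[4]->D => RRURD VALID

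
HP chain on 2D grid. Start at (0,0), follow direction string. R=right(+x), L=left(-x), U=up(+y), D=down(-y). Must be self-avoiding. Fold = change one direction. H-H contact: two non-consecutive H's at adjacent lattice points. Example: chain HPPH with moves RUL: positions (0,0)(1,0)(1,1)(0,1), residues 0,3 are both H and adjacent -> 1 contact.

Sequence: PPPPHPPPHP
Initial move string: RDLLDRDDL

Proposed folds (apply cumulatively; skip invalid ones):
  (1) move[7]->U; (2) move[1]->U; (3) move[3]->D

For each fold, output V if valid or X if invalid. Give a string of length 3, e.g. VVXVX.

Initial: RDLLDRDDL -> [(0, 0), (1, 0), (1, -1), (0, -1), (-1, -1), (-1, -2), (0, -2), (0, -3), (0, -4), (-1, -4)]
Fold 1: move[7]->U => RDLLDRDUL INVALID (collision), skipped
Fold 2: move[1]->U => RULLDRDDL INVALID (collision), skipped
Fold 3: move[3]->D => RDLDDRDDL VALID

Answer: XXV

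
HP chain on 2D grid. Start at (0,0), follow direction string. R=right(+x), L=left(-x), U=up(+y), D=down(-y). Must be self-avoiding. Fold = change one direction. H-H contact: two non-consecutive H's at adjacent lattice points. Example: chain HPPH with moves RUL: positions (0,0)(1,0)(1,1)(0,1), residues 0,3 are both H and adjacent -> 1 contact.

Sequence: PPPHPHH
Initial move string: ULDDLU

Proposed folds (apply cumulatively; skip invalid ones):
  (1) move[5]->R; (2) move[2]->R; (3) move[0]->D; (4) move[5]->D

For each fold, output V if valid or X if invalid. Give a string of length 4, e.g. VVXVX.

Initial: ULDDLU -> [(0, 0), (0, 1), (-1, 1), (-1, 0), (-1, -1), (-2, -1), (-2, 0)]
Fold 1: move[5]->R => ULDDLR INVALID (collision), skipped
Fold 2: move[2]->R => ULRDLU INVALID (collision), skipped
Fold 3: move[0]->D => DLDDLU VALID
Fold 4: move[5]->D => DLDDLD VALID

Answer: XXVV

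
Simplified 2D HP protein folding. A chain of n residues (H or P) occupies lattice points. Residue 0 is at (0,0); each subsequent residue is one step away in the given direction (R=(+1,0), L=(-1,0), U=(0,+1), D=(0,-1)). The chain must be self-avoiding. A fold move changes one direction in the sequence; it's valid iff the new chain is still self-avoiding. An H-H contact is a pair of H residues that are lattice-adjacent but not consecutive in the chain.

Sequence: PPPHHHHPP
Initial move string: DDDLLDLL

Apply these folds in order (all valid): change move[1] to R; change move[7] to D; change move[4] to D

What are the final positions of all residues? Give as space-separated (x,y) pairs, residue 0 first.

Initial moves: DDDLLDLL
Fold: move[1]->R => DRDLLDLL (positions: [(0, 0), (0, -1), (1, -1), (1, -2), (0, -2), (-1, -2), (-1, -3), (-2, -3), (-3, -3)])
Fold: move[7]->D => DRDLLDLD (positions: [(0, 0), (0, -1), (1, -1), (1, -2), (0, -2), (-1, -2), (-1, -3), (-2, -3), (-2, -4)])
Fold: move[4]->D => DRDLDDLD (positions: [(0, 0), (0, -1), (1, -1), (1, -2), (0, -2), (0, -3), (0, -4), (-1, -4), (-1, -5)])

Answer: (0,0) (0,-1) (1,-1) (1,-2) (0,-2) (0,-3) (0,-4) (-1,-4) (-1,-5)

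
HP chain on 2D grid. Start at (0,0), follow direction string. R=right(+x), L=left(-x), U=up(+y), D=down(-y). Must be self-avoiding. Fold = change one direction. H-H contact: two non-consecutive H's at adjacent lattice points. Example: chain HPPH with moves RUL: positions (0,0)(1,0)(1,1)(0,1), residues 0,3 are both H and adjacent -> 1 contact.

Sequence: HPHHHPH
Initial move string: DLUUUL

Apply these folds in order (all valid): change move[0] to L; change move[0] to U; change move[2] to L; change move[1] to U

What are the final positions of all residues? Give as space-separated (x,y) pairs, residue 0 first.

Initial moves: DLUUUL
Fold: move[0]->L => LLUUUL (positions: [(0, 0), (-1, 0), (-2, 0), (-2, 1), (-2, 2), (-2, 3), (-3, 3)])
Fold: move[0]->U => ULUUUL (positions: [(0, 0), (0, 1), (-1, 1), (-1, 2), (-1, 3), (-1, 4), (-2, 4)])
Fold: move[2]->L => ULLUUL (positions: [(0, 0), (0, 1), (-1, 1), (-2, 1), (-2, 2), (-2, 3), (-3, 3)])
Fold: move[1]->U => UULUUL (positions: [(0, 0), (0, 1), (0, 2), (-1, 2), (-1, 3), (-1, 4), (-2, 4)])

Answer: (0,0) (0,1) (0,2) (-1,2) (-1,3) (-1,4) (-2,4)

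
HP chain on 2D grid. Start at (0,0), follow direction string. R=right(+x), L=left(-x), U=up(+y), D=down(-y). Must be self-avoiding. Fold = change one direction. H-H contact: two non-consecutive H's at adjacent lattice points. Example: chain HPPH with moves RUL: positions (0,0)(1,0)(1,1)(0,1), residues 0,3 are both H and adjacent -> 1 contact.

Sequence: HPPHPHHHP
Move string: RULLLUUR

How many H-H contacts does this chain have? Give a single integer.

Answer: 1

Derivation:
Positions: [(0, 0), (1, 0), (1, 1), (0, 1), (-1, 1), (-2, 1), (-2, 2), (-2, 3), (-1, 3)]
H-H contact: residue 0 @(0,0) - residue 3 @(0, 1)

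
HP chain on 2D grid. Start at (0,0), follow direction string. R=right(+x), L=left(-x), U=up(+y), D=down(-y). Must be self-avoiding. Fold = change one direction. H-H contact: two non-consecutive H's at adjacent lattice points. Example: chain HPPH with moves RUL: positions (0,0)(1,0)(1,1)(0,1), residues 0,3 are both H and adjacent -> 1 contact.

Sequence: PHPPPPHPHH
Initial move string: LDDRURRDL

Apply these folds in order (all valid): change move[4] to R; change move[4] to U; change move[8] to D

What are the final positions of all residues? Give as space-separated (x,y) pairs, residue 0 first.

Answer: (0,0) (-1,0) (-1,-1) (-1,-2) (0,-2) (0,-1) (1,-1) (2,-1) (2,-2) (2,-3)

Derivation:
Initial moves: LDDRURRDL
Fold: move[4]->R => LDDRRRRDL (positions: [(0, 0), (-1, 0), (-1, -1), (-1, -2), (0, -2), (1, -2), (2, -2), (3, -2), (3, -3), (2, -3)])
Fold: move[4]->U => LDDRURRDL (positions: [(0, 0), (-1, 0), (-1, -1), (-1, -2), (0, -2), (0, -1), (1, -1), (2, -1), (2, -2), (1, -2)])
Fold: move[8]->D => LDDRURRDD (positions: [(0, 0), (-1, 0), (-1, -1), (-1, -2), (0, -2), (0, -1), (1, -1), (2, -1), (2, -2), (2, -3)])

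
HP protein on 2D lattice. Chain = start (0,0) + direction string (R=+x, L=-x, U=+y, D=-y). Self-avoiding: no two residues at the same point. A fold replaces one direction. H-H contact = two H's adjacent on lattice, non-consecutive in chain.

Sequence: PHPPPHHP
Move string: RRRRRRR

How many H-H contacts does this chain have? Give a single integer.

Positions: [(0, 0), (1, 0), (2, 0), (3, 0), (4, 0), (5, 0), (6, 0), (7, 0)]
No H-H contacts found.

Answer: 0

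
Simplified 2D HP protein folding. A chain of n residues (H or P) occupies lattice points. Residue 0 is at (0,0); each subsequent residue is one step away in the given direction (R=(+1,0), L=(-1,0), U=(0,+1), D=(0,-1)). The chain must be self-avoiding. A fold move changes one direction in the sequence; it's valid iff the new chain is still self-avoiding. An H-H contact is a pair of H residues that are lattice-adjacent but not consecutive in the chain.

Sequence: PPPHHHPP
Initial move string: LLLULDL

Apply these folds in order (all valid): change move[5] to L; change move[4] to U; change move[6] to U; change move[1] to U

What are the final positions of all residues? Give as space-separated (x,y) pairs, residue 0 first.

Initial moves: LLLULDL
Fold: move[5]->L => LLLULLL (positions: [(0, 0), (-1, 0), (-2, 0), (-3, 0), (-3, 1), (-4, 1), (-5, 1), (-6, 1)])
Fold: move[4]->U => LLLUULL (positions: [(0, 0), (-1, 0), (-2, 0), (-3, 0), (-3, 1), (-3, 2), (-4, 2), (-5, 2)])
Fold: move[6]->U => LLLUULU (positions: [(0, 0), (-1, 0), (-2, 0), (-3, 0), (-3, 1), (-3, 2), (-4, 2), (-4, 3)])
Fold: move[1]->U => LULUULU (positions: [(0, 0), (-1, 0), (-1, 1), (-2, 1), (-2, 2), (-2, 3), (-3, 3), (-3, 4)])

Answer: (0,0) (-1,0) (-1,1) (-2,1) (-2,2) (-2,3) (-3,3) (-3,4)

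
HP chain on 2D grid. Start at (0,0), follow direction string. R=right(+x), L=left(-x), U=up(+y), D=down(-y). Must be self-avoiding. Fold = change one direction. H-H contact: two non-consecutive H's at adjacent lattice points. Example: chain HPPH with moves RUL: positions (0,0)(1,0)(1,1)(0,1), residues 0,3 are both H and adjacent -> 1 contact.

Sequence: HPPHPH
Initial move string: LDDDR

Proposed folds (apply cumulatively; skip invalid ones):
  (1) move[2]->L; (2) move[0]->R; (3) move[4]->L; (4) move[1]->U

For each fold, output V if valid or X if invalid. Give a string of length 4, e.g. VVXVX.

Answer: VVVX

Derivation:
Initial: LDDDR -> [(0, 0), (-1, 0), (-1, -1), (-1, -2), (-1, -3), (0, -3)]
Fold 1: move[2]->L => LDLDR VALID
Fold 2: move[0]->R => RDLDR VALID
Fold 3: move[4]->L => RDLDL VALID
Fold 4: move[1]->U => RULDL INVALID (collision), skipped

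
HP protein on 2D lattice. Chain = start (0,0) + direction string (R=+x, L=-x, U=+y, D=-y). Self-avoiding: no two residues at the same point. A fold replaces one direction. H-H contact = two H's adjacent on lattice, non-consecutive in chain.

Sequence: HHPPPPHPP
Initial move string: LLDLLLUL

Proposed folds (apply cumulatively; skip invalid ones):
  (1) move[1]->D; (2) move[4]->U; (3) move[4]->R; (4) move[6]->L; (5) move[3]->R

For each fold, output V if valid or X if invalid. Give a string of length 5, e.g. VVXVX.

Answer: VVXVX

Derivation:
Initial: LLDLLLUL -> [(0, 0), (-1, 0), (-2, 0), (-2, -1), (-3, -1), (-4, -1), (-5, -1), (-5, 0), (-6, 0)]
Fold 1: move[1]->D => LDDLLLUL VALID
Fold 2: move[4]->U => LDDLULUL VALID
Fold 3: move[4]->R => LDDLRLUL INVALID (collision), skipped
Fold 4: move[6]->L => LDDLULLL VALID
Fold 5: move[3]->R => LDDRULLL INVALID (collision), skipped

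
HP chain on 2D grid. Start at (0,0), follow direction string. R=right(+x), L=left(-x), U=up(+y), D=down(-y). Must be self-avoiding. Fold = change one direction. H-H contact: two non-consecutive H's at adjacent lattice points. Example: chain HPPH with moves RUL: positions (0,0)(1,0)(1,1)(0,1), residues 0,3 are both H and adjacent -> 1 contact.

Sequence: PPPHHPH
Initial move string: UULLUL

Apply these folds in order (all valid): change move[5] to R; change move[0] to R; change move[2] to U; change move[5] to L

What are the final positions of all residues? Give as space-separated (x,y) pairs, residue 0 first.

Answer: (0,0) (1,0) (1,1) (1,2) (0,2) (0,3) (-1,3)

Derivation:
Initial moves: UULLUL
Fold: move[5]->R => UULLUR (positions: [(0, 0), (0, 1), (0, 2), (-1, 2), (-2, 2), (-2, 3), (-1, 3)])
Fold: move[0]->R => RULLUR (positions: [(0, 0), (1, 0), (1, 1), (0, 1), (-1, 1), (-1, 2), (0, 2)])
Fold: move[2]->U => RUULUR (positions: [(0, 0), (1, 0), (1, 1), (1, 2), (0, 2), (0, 3), (1, 3)])
Fold: move[5]->L => RUULUL (positions: [(0, 0), (1, 0), (1, 1), (1, 2), (0, 2), (0, 3), (-1, 3)])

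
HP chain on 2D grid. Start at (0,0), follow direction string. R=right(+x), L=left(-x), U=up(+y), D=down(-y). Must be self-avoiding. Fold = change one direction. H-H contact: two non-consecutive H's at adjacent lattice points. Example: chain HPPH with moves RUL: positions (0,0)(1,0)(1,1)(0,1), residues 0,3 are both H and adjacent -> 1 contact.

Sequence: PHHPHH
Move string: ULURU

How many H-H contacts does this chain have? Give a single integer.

Positions: [(0, 0), (0, 1), (-1, 1), (-1, 2), (0, 2), (0, 3)]
H-H contact: residue 1 @(0,1) - residue 4 @(0, 2)

Answer: 1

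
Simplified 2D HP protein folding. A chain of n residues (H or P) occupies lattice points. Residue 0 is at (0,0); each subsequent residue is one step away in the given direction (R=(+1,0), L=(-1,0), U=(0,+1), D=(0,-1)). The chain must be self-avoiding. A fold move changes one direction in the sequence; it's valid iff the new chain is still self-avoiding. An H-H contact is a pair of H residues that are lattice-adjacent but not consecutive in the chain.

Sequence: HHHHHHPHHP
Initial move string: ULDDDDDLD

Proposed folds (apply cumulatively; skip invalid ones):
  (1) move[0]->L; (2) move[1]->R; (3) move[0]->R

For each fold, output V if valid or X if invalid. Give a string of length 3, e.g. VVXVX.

Answer: VXX

Derivation:
Initial: ULDDDDDLD -> [(0, 0), (0, 1), (-1, 1), (-1, 0), (-1, -1), (-1, -2), (-1, -3), (-1, -4), (-2, -4), (-2, -5)]
Fold 1: move[0]->L => LLDDDDDLD VALID
Fold 2: move[1]->R => LRDDDDDLD INVALID (collision), skipped
Fold 3: move[0]->R => RLDDDDDLD INVALID (collision), skipped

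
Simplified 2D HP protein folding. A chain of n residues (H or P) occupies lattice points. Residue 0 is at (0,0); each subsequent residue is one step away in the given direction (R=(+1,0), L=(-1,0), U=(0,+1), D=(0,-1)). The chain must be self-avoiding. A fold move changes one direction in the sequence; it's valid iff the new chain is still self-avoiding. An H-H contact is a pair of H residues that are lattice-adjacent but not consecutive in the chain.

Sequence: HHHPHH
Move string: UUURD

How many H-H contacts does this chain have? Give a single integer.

Answer: 1

Derivation:
Positions: [(0, 0), (0, 1), (0, 2), (0, 3), (1, 3), (1, 2)]
H-H contact: residue 2 @(0,2) - residue 5 @(1, 2)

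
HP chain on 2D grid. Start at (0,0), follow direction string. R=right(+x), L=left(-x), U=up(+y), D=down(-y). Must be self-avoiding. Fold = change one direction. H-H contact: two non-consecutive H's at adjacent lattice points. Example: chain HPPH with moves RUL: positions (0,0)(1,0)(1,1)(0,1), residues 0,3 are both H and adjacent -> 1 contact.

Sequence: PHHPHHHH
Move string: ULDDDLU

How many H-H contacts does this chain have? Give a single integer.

Answer: 1

Derivation:
Positions: [(0, 0), (0, 1), (-1, 1), (-1, 0), (-1, -1), (-1, -2), (-2, -2), (-2, -1)]
H-H contact: residue 4 @(-1,-1) - residue 7 @(-2, -1)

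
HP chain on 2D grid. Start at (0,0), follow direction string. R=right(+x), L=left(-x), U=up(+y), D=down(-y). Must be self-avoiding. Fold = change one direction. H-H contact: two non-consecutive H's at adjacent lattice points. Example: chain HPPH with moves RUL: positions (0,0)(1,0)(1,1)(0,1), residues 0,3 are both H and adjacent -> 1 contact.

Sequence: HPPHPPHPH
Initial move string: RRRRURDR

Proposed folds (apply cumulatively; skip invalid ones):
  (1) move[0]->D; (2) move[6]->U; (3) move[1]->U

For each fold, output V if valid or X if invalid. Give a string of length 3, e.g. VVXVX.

Initial: RRRRURDR -> [(0, 0), (1, 0), (2, 0), (3, 0), (4, 0), (4, 1), (5, 1), (5, 0), (6, 0)]
Fold 1: move[0]->D => DRRRURDR VALID
Fold 2: move[6]->U => DRRRURUR VALID
Fold 3: move[1]->U => DURRURUR INVALID (collision), skipped

Answer: VVX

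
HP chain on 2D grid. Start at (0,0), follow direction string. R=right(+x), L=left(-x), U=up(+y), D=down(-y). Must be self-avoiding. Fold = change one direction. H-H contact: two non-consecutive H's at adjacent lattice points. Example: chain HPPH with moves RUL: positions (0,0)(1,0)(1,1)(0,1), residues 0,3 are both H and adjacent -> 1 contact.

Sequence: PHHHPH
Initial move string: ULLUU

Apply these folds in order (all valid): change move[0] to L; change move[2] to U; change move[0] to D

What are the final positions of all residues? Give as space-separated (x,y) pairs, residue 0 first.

Answer: (0,0) (0,-1) (-1,-1) (-1,0) (-1,1) (-1,2)

Derivation:
Initial moves: ULLUU
Fold: move[0]->L => LLLUU (positions: [(0, 0), (-1, 0), (-2, 0), (-3, 0), (-3, 1), (-3, 2)])
Fold: move[2]->U => LLUUU (positions: [(0, 0), (-1, 0), (-2, 0), (-2, 1), (-2, 2), (-2, 3)])
Fold: move[0]->D => DLUUU (positions: [(0, 0), (0, -1), (-1, -1), (-1, 0), (-1, 1), (-1, 2)])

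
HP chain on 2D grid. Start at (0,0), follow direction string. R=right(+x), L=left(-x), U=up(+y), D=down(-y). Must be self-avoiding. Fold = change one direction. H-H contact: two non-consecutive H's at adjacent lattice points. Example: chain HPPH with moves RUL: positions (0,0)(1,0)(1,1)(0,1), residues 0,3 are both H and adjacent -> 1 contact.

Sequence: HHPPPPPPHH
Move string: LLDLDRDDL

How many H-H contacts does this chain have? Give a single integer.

Answer: 0

Derivation:
Positions: [(0, 0), (-1, 0), (-2, 0), (-2, -1), (-3, -1), (-3, -2), (-2, -2), (-2, -3), (-2, -4), (-3, -4)]
No H-H contacts found.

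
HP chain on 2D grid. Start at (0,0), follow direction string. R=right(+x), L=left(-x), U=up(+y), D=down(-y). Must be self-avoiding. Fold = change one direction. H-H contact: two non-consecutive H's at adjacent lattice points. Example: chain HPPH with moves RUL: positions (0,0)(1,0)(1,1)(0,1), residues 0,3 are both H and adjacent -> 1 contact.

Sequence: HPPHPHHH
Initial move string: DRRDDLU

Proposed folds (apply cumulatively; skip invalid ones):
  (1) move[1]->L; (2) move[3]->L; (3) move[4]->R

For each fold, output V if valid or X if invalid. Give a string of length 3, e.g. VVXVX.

Answer: XXX

Derivation:
Initial: DRRDDLU -> [(0, 0), (0, -1), (1, -1), (2, -1), (2, -2), (2, -3), (1, -3), (1, -2)]
Fold 1: move[1]->L => DLRDDLU INVALID (collision), skipped
Fold 2: move[3]->L => DRRLDLU INVALID (collision), skipped
Fold 3: move[4]->R => DRRDRLU INVALID (collision), skipped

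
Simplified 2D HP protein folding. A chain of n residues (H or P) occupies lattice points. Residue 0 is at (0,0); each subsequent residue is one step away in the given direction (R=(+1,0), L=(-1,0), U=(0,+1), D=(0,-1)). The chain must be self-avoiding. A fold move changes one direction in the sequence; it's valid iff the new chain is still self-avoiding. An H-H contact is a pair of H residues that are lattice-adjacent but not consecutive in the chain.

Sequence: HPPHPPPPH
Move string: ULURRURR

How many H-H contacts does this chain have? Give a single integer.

Positions: [(0, 0), (0, 1), (-1, 1), (-1, 2), (0, 2), (1, 2), (1, 3), (2, 3), (3, 3)]
No H-H contacts found.

Answer: 0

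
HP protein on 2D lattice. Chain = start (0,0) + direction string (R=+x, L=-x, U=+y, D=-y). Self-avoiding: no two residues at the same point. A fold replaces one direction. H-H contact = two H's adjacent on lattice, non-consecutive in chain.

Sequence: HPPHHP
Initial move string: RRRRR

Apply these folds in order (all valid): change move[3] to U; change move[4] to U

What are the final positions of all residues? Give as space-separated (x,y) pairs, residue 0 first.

Answer: (0,0) (1,0) (2,0) (3,0) (3,1) (3,2)

Derivation:
Initial moves: RRRRR
Fold: move[3]->U => RRRUR (positions: [(0, 0), (1, 0), (2, 0), (3, 0), (3, 1), (4, 1)])
Fold: move[4]->U => RRRUU (positions: [(0, 0), (1, 0), (2, 0), (3, 0), (3, 1), (3, 2)])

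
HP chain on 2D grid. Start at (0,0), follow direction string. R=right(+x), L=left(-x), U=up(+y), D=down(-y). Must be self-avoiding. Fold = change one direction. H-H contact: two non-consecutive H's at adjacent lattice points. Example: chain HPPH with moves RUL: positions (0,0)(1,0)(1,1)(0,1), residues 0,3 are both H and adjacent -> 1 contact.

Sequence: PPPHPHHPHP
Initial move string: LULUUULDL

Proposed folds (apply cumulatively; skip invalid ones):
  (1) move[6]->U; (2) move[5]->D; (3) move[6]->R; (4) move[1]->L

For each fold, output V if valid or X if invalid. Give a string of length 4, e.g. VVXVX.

Initial: LULUUULDL -> [(0, 0), (-1, 0), (-1, 1), (-2, 1), (-2, 2), (-2, 3), (-2, 4), (-3, 4), (-3, 3), (-4, 3)]
Fold 1: move[6]->U => LULUUUUDL INVALID (collision), skipped
Fold 2: move[5]->D => LULUUDLDL INVALID (collision), skipped
Fold 3: move[6]->R => LULUUURDL INVALID (collision), skipped
Fold 4: move[1]->L => LLLUUULDL VALID

Answer: XXXV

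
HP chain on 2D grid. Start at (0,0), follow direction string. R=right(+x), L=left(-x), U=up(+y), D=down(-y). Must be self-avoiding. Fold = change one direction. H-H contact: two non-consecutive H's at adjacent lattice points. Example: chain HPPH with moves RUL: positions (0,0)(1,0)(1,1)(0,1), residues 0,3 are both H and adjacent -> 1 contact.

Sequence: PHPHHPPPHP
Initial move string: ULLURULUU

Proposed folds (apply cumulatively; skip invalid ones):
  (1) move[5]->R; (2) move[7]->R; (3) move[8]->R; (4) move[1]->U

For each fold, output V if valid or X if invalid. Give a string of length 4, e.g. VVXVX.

Initial: ULLURULUU -> [(0, 0), (0, 1), (-1, 1), (-2, 1), (-2, 2), (-1, 2), (-1, 3), (-2, 3), (-2, 4), (-2, 5)]
Fold 1: move[5]->R => ULLURRLUU INVALID (collision), skipped
Fold 2: move[7]->R => ULLURULRU INVALID (collision), skipped
Fold 3: move[8]->R => ULLURULUR VALID
Fold 4: move[1]->U => UULURULUR VALID

Answer: XXVV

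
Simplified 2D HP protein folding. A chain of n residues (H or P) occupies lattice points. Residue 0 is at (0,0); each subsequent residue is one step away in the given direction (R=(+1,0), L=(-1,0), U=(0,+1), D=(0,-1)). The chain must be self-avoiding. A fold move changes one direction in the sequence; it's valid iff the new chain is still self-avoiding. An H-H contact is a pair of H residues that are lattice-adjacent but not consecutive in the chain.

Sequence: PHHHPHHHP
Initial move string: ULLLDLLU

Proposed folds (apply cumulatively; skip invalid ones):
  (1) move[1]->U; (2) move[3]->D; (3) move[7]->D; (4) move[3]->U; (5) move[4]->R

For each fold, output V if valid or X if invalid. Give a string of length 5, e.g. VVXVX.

Initial: ULLLDLLU -> [(0, 0), (0, 1), (-1, 1), (-2, 1), (-3, 1), (-3, 0), (-4, 0), (-5, 0), (-5, 1)]
Fold 1: move[1]->U => UULLDLLU VALID
Fold 2: move[3]->D => UULDDLLU VALID
Fold 3: move[7]->D => UULDDLLD VALID
Fold 4: move[3]->U => UULUDLLD INVALID (collision), skipped
Fold 5: move[4]->R => UULDRLLD INVALID (collision), skipped

Answer: VVVXX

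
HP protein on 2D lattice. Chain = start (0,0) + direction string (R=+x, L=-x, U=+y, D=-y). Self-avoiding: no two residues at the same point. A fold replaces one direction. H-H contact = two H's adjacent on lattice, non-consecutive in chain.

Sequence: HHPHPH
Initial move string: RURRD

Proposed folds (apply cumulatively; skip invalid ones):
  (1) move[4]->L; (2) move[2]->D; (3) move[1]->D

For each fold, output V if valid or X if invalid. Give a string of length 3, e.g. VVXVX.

Initial: RURRD -> [(0, 0), (1, 0), (1, 1), (2, 1), (3, 1), (3, 0)]
Fold 1: move[4]->L => RURRL INVALID (collision), skipped
Fold 2: move[2]->D => RUDRD INVALID (collision), skipped
Fold 3: move[1]->D => RDRRD VALID

Answer: XXV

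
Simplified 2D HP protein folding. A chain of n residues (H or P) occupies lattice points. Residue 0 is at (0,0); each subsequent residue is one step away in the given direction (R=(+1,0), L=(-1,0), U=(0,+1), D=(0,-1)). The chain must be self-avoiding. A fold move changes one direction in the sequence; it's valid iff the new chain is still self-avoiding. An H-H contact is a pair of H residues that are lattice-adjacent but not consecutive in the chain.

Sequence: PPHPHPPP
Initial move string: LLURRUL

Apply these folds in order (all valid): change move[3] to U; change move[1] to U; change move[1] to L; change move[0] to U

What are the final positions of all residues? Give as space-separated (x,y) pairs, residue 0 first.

Answer: (0,0) (0,1) (-1,1) (-1,2) (-1,3) (0,3) (0,4) (-1,4)

Derivation:
Initial moves: LLURRUL
Fold: move[3]->U => LLUURUL (positions: [(0, 0), (-1, 0), (-2, 0), (-2, 1), (-2, 2), (-1, 2), (-1, 3), (-2, 3)])
Fold: move[1]->U => LUUURUL (positions: [(0, 0), (-1, 0), (-1, 1), (-1, 2), (-1, 3), (0, 3), (0, 4), (-1, 4)])
Fold: move[1]->L => LLUURUL (positions: [(0, 0), (-1, 0), (-2, 0), (-2, 1), (-2, 2), (-1, 2), (-1, 3), (-2, 3)])
Fold: move[0]->U => ULUURUL (positions: [(0, 0), (0, 1), (-1, 1), (-1, 2), (-1, 3), (0, 3), (0, 4), (-1, 4)])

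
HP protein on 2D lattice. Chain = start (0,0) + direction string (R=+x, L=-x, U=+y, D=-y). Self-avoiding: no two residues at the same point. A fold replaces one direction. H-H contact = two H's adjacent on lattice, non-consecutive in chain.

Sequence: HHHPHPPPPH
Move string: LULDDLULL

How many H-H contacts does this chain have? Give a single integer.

Answer: 1

Derivation:
Positions: [(0, 0), (-1, 0), (-1, 1), (-2, 1), (-2, 0), (-2, -1), (-3, -1), (-3, 0), (-4, 0), (-5, 0)]
H-H contact: residue 1 @(-1,0) - residue 4 @(-2, 0)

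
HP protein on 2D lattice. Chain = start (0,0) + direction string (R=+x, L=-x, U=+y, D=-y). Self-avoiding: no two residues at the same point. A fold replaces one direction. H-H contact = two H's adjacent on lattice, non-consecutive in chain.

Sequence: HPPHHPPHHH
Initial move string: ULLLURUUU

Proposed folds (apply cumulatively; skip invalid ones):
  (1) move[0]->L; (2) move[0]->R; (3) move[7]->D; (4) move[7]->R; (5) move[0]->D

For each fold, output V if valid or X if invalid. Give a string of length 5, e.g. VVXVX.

Initial: ULLLURUUU -> [(0, 0), (0, 1), (-1, 1), (-2, 1), (-3, 1), (-3, 2), (-2, 2), (-2, 3), (-2, 4), (-2, 5)]
Fold 1: move[0]->L => LLLLURUUU VALID
Fold 2: move[0]->R => RLLLURUUU INVALID (collision), skipped
Fold 3: move[7]->D => LLLLURUDU INVALID (collision), skipped
Fold 4: move[7]->R => LLLLURURU VALID
Fold 5: move[0]->D => DLLLURURU VALID

Answer: VXXVV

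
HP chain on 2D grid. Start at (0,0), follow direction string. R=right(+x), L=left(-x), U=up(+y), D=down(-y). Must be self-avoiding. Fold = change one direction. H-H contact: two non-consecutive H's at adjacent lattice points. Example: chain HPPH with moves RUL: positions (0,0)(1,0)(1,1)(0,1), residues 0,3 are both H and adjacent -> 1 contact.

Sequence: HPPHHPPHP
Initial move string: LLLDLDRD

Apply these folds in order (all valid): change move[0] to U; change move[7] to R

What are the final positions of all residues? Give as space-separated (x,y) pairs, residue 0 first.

Initial moves: LLLDLDRD
Fold: move[0]->U => ULLDLDRD (positions: [(0, 0), (0, 1), (-1, 1), (-2, 1), (-2, 0), (-3, 0), (-3, -1), (-2, -1), (-2, -2)])
Fold: move[7]->R => ULLDLDRR (positions: [(0, 0), (0, 1), (-1, 1), (-2, 1), (-2, 0), (-3, 0), (-3, -1), (-2, -1), (-1, -1)])

Answer: (0,0) (0,1) (-1,1) (-2,1) (-2,0) (-3,0) (-3,-1) (-2,-1) (-1,-1)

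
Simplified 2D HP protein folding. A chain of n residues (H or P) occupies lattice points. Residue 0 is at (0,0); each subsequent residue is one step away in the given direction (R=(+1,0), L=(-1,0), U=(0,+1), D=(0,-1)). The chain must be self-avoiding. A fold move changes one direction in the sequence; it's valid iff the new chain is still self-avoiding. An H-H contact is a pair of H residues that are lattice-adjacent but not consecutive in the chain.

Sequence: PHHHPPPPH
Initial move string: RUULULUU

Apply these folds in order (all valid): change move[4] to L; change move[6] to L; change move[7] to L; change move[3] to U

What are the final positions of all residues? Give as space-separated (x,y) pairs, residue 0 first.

Initial moves: RUULULUU
Fold: move[4]->L => RUULLLUU (positions: [(0, 0), (1, 0), (1, 1), (1, 2), (0, 2), (-1, 2), (-2, 2), (-2, 3), (-2, 4)])
Fold: move[6]->L => RUULLLLU (positions: [(0, 0), (1, 0), (1, 1), (1, 2), (0, 2), (-1, 2), (-2, 2), (-3, 2), (-3, 3)])
Fold: move[7]->L => RUULLLLL (positions: [(0, 0), (1, 0), (1, 1), (1, 2), (0, 2), (-1, 2), (-2, 2), (-3, 2), (-4, 2)])
Fold: move[3]->U => RUUULLLL (positions: [(0, 0), (1, 0), (1, 1), (1, 2), (1, 3), (0, 3), (-1, 3), (-2, 3), (-3, 3)])

Answer: (0,0) (1,0) (1,1) (1,2) (1,3) (0,3) (-1,3) (-2,3) (-3,3)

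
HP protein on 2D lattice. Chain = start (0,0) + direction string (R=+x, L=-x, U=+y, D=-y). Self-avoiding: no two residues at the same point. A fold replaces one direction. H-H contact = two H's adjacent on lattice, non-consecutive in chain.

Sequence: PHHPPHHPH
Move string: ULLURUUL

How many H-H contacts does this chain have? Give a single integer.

Answer: 1

Derivation:
Positions: [(0, 0), (0, 1), (-1, 1), (-2, 1), (-2, 2), (-1, 2), (-1, 3), (-1, 4), (-2, 4)]
H-H contact: residue 2 @(-1,1) - residue 5 @(-1, 2)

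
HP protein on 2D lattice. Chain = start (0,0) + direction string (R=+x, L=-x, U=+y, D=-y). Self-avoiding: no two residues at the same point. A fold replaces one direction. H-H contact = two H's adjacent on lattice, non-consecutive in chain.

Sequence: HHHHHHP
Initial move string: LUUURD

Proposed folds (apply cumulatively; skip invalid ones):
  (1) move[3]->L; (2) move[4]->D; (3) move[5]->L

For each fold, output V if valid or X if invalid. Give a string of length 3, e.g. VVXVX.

Answer: XXX

Derivation:
Initial: LUUURD -> [(0, 0), (-1, 0), (-1, 1), (-1, 2), (-1, 3), (0, 3), (0, 2)]
Fold 1: move[3]->L => LUULRD INVALID (collision), skipped
Fold 2: move[4]->D => LUUUDD INVALID (collision), skipped
Fold 3: move[5]->L => LUUURL INVALID (collision), skipped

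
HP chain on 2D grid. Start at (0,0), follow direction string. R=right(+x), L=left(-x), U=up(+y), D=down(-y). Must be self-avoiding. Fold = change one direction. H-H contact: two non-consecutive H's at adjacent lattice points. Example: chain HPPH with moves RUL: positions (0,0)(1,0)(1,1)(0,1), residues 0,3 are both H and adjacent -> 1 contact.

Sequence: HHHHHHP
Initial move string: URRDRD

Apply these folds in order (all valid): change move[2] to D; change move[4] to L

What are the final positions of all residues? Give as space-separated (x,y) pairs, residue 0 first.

Initial moves: URRDRD
Fold: move[2]->D => URDDRD (positions: [(0, 0), (0, 1), (1, 1), (1, 0), (1, -1), (2, -1), (2, -2)])
Fold: move[4]->L => URDDLD (positions: [(0, 0), (0, 1), (1, 1), (1, 0), (1, -1), (0, -1), (0, -2)])

Answer: (0,0) (0,1) (1,1) (1,0) (1,-1) (0,-1) (0,-2)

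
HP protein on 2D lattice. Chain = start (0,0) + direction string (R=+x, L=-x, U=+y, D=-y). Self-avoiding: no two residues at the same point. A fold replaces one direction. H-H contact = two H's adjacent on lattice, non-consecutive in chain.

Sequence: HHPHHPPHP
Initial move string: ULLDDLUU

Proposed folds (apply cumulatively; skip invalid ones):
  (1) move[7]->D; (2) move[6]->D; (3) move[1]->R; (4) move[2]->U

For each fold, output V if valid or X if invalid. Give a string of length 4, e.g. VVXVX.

Initial: ULLDDLUU -> [(0, 0), (0, 1), (-1, 1), (-2, 1), (-2, 0), (-2, -1), (-3, -1), (-3, 0), (-3, 1)]
Fold 1: move[7]->D => ULLDDLUD INVALID (collision), skipped
Fold 2: move[6]->D => ULLDDLDU INVALID (collision), skipped
Fold 3: move[1]->R => URLDDLUU INVALID (collision), skipped
Fold 4: move[2]->U => ULUDDLUU INVALID (collision), skipped

Answer: XXXX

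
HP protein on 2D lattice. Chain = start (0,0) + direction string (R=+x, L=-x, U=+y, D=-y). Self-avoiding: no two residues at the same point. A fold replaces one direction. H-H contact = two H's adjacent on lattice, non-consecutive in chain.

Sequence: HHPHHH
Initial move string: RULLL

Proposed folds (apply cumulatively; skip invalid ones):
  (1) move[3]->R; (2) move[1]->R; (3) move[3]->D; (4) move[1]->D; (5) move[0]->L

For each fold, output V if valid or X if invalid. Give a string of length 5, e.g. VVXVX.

Answer: XXXVV

Derivation:
Initial: RULLL -> [(0, 0), (1, 0), (1, 1), (0, 1), (-1, 1), (-2, 1)]
Fold 1: move[3]->R => RULRL INVALID (collision), skipped
Fold 2: move[1]->R => RRLLL INVALID (collision), skipped
Fold 3: move[3]->D => RULDL INVALID (collision), skipped
Fold 4: move[1]->D => RDLLL VALID
Fold 5: move[0]->L => LDLLL VALID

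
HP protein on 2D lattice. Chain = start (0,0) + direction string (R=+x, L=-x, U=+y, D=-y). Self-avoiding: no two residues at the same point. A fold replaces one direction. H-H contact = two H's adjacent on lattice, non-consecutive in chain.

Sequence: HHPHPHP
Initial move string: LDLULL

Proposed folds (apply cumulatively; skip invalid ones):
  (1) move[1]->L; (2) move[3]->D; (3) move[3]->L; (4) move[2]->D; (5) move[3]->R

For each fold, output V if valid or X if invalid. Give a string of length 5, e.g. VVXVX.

Answer: VVVVX

Derivation:
Initial: LDLULL -> [(0, 0), (-1, 0), (-1, -1), (-2, -1), (-2, 0), (-3, 0), (-4, 0)]
Fold 1: move[1]->L => LLLULL VALID
Fold 2: move[3]->D => LLLDLL VALID
Fold 3: move[3]->L => LLLLLL VALID
Fold 4: move[2]->D => LLDLLL VALID
Fold 5: move[3]->R => LLDRLL INVALID (collision), skipped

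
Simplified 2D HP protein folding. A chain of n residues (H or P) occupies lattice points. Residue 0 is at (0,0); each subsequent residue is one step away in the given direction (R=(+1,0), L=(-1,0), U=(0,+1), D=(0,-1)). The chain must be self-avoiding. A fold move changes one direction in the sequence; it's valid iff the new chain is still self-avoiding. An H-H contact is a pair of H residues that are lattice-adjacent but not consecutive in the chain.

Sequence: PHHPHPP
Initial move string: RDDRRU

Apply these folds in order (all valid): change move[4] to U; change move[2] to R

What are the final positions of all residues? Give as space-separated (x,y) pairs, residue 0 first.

Initial moves: RDDRRU
Fold: move[4]->U => RDDRUU (positions: [(0, 0), (1, 0), (1, -1), (1, -2), (2, -2), (2, -1), (2, 0)])
Fold: move[2]->R => RDRRUU (positions: [(0, 0), (1, 0), (1, -1), (2, -1), (3, -1), (3, 0), (3, 1)])

Answer: (0,0) (1,0) (1,-1) (2,-1) (3,-1) (3,0) (3,1)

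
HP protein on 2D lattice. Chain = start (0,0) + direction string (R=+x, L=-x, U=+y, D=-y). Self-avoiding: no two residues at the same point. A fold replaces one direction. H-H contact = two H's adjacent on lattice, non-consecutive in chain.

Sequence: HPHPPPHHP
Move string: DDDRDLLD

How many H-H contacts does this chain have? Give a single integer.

Answer: 0

Derivation:
Positions: [(0, 0), (0, -1), (0, -2), (0, -3), (1, -3), (1, -4), (0, -4), (-1, -4), (-1, -5)]
No H-H contacts found.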